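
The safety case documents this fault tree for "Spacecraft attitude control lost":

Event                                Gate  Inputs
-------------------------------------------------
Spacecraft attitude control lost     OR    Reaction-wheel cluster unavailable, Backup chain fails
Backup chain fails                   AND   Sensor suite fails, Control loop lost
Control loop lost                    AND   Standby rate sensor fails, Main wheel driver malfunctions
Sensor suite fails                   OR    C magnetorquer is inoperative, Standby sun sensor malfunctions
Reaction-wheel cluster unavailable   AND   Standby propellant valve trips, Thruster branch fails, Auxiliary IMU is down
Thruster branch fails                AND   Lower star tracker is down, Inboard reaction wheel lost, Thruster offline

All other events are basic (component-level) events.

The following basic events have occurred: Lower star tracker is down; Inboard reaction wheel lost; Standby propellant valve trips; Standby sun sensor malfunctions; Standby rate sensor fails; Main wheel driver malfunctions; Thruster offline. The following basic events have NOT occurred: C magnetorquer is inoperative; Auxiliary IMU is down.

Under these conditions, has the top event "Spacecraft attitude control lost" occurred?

Thruster branch fails [AND]: Lower star tracker is down=occurs, Inboard reaction wheel lost=occurs, Thruster offline=occurs → all inputs occur → occurs.
Reaction-wheel cluster unavailable [AND]: Standby propellant valve trips=occurs, Thruster branch fails=occurs, Auxiliary IMU is down=not → not all inputs occur → does not occur.
Sensor suite fails [OR]: C magnetorquer is inoperative=not, Standby sun sensor malfunctions=occurs → at least one input occurs → occurs.
Control loop lost [AND]: Standby rate sensor fails=occurs, Main wheel driver malfunctions=occurs → all inputs occur → occurs.
Backup chain fails [AND]: Sensor suite fails=occurs, Control loop lost=occurs → all inputs occur → occurs.
Spacecraft attitude control lost [OR]: Reaction-wheel cluster unavailable=not, Backup chain fails=occurs → at least one input occurs → occurs.

Yes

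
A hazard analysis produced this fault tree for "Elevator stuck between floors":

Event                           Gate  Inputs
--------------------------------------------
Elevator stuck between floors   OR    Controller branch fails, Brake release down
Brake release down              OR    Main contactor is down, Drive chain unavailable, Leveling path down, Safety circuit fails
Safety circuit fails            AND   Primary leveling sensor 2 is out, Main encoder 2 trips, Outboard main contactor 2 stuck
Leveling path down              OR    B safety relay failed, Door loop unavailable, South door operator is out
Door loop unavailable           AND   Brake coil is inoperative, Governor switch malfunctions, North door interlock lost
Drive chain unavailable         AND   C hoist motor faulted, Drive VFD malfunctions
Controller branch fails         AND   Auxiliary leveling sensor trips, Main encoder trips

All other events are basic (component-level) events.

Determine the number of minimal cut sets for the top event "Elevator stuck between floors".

7

Controller branch fails [AND]: one cut set from each child combined → 1 × 1 = 1 cut set(s).
Drive chain unavailable [AND]: one cut set from each child combined → 1 × 1 = 1 cut set(s).
Door loop unavailable [AND]: one cut set from each child combined → 1 × 1 × 1 = 1 cut set(s).
Leveling path down [OR]: union of children's cut sets → 3 cut set(s).
Safety circuit fails [AND]: one cut set from each child combined → 1 × 1 × 1 = 1 cut set(s).
Brake release down [OR]: union of children's cut sets → 6 cut set(s).
Elevator stuck between floors [OR]: union of children's cut sets → 7 cut set(s).
Minimal cut sets: {Auxiliary leveling sensor trips, Main encoder trips}; {Main contactor is down}; {C hoist motor faulted, Drive VFD malfunctions}; {B safety relay failed}; {Brake coil is inoperative, Governor switch malfunctions, North door interlock lost}; {South door operator is out}; {Main encoder 2 trips, Outboard main contactor 2 stuck, Primary leveling sensor 2 is out}.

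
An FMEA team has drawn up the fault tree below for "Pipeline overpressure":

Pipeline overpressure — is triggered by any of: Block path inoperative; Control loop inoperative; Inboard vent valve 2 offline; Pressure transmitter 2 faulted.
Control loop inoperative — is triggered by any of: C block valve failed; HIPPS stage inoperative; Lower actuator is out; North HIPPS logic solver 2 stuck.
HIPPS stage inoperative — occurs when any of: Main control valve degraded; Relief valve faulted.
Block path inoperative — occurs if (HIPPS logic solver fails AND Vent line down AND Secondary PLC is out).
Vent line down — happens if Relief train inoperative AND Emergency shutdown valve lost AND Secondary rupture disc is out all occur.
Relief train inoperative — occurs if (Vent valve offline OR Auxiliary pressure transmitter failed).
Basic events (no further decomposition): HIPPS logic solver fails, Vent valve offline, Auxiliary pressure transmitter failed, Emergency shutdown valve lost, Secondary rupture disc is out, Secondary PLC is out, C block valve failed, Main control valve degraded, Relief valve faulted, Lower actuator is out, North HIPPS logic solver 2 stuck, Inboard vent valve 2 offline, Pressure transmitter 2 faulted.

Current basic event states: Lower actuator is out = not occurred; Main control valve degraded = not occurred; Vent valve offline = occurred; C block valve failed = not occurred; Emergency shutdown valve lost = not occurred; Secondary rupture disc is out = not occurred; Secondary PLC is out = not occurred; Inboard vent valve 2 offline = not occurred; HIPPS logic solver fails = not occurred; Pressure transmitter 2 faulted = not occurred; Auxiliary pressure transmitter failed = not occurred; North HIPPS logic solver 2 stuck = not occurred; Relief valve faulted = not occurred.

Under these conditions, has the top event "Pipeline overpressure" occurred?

No

Relief train inoperative [OR]: Vent valve offline=occurs, Auxiliary pressure transmitter failed=not → at least one input occurs → occurs.
Vent line down [AND]: Relief train inoperative=occurs, Emergency shutdown valve lost=not, Secondary rupture disc is out=not → not all inputs occur → does not occur.
Block path inoperative [AND]: HIPPS logic solver fails=not, Vent line down=not, Secondary PLC is out=not → not all inputs occur → does not occur.
HIPPS stage inoperative [OR]: Main control valve degraded=not, Relief valve faulted=not → no input occurs → does not occur.
Control loop inoperative [OR]: C block valve failed=not, HIPPS stage inoperative=not, Lower actuator is out=not, North HIPPS logic solver 2 stuck=not → no input occurs → does not occur.
Pipeline overpressure [OR]: Block path inoperative=not, Control loop inoperative=not, Inboard vent valve 2 offline=not, Pressure transmitter 2 faulted=not → no input occurs → does not occur.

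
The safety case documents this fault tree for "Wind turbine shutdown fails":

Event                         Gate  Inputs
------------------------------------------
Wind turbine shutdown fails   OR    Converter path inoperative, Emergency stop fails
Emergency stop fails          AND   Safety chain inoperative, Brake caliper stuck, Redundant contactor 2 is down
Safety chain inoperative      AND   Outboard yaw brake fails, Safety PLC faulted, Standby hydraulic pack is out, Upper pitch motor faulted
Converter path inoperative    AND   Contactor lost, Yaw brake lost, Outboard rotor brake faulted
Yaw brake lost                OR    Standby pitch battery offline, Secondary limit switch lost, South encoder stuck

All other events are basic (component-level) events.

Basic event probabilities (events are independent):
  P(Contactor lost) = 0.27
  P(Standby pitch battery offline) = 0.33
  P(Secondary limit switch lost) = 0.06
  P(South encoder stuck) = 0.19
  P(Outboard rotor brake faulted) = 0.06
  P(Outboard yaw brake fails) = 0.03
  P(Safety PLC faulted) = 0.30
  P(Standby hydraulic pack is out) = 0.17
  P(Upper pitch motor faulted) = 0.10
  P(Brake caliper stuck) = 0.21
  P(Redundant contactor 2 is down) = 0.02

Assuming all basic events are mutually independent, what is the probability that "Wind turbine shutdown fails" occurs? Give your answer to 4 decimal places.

P(Yaw brake lost) [OR] = 1 − (1−0.33) × (1−0.06) × (1−0.19) = 0.489862
P(Converter path inoperative) [AND] = 0.27 × 0.489862 × 0.06 = 0.007936
P(Safety chain inoperative) [AND] = 0.03 × 0.30 × 0.17 × 0.10 = 0.000153
P(Emergency stop fails) [AND] = 0.000153 × 0.21 × 0.02 = 0.000001
P(Wind turbine shutdown fails) [OR] = 1 − (1−0.007936) × (1−0.000001) = 0.007937
Rounded to 4 decimal places: P(Wind turbine shutdown fails) ≈ 0.0079.

0.0079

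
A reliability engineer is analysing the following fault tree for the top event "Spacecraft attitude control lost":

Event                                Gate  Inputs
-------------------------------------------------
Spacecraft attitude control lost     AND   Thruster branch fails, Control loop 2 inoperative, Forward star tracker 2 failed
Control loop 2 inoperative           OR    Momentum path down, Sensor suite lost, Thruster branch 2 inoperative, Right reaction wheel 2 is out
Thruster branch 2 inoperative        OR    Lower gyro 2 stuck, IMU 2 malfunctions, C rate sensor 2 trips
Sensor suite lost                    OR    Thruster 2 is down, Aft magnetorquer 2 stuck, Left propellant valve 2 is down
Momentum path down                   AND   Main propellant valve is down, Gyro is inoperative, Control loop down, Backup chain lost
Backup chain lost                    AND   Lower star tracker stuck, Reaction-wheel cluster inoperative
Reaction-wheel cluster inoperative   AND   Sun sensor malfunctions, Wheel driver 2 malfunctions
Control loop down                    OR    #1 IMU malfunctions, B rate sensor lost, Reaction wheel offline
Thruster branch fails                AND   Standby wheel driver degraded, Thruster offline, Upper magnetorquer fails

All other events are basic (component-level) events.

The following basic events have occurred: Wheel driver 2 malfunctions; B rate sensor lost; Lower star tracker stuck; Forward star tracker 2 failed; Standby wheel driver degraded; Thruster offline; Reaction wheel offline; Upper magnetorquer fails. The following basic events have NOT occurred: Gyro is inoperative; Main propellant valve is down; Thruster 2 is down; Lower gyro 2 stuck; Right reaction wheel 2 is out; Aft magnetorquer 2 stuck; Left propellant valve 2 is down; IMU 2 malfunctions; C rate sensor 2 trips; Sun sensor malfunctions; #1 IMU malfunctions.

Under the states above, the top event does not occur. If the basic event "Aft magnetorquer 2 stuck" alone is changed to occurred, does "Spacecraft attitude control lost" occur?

Yes

Counterfactual: set "Aft magnetorquer 2 stuck" to occurred.
Thruster branch fails [AND]: Standby wheel driver degraded=occurs, Thruster offline=occurs, Upper magnetorquer fails=occurs → all inputs occur → occurs.
Control loop down [OR]: #1 IMU malfunctions=not, B rate sensor lost=occurs, Reaction wheel offline=occurs → at least one input occurs → occurs.
Reaction-wheel cluster inoperative [AND]: Sun sensor malfunctions=not, Wheel driver 2 malfunctions=occurs → not all inputs occur → does not occur.
Backup chain lost [AND]: Lower star tracker stuck=occurs, Reaction-wheel cluster inoperative=not → not all inputs occur → does not occur.
Momentum path down [AND]: Main propellant valve is down=not, Gyro is inoperative=not, Control loop down=occurs, Backup chain lost=not → not all inputs occur → does not occur.
Sensor suite lost [OR]: Thruster 2 is down=not, Aft magnetorquer 2 stuck=occurs, Left propellant valve 2 is down=not → at least one input occurs → occurs.
Thruster branch 2 inoperative [OR]: Lower gyro 2 stuck=not, IMU 2 malfunctions=not, C rate sensor 2 trips=not → no input occurs → does not occur.
Control loop 2 inoperative [OR]: Momentum path down=not, Sensor suite lost=occurs, Thruster branch 2 inoperative=not, Right reaction wheel 2 is out=not → at least one input occurs → occurs.
Spacecraft attitude control lost [AND]: Thruster branch fails=occurs, Control loop 2 inoperative=occurs, Forward star tracker 2 failed=occurs → all inputs occur → occurs.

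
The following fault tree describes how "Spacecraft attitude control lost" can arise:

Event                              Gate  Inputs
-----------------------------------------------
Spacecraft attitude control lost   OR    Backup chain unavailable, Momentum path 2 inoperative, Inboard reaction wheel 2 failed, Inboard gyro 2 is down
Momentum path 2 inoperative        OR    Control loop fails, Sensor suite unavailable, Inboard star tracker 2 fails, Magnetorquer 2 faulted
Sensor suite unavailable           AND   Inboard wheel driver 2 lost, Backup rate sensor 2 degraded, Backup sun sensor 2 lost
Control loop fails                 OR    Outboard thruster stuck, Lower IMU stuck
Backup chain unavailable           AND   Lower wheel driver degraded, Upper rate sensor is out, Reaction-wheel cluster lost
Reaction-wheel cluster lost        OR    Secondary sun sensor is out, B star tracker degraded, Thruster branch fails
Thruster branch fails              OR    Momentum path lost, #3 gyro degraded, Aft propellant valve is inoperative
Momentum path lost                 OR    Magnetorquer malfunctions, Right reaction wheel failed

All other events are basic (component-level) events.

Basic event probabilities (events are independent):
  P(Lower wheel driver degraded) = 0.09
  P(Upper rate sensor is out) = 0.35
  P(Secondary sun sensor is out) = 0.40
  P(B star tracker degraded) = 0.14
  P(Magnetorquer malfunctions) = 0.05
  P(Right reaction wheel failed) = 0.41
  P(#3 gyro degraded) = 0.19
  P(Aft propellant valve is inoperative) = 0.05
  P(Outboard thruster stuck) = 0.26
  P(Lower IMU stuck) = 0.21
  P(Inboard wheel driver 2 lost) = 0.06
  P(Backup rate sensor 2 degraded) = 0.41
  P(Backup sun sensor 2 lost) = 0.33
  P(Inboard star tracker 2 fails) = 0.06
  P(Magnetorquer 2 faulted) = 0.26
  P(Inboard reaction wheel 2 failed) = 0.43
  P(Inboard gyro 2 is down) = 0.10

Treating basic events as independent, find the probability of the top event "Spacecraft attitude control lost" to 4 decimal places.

P(Momentum path lost) [OR] = 1 − (1−0.05) × (1−0.41) = 0.439500
P(Thruster branch fails) [OR] = 1 − (1−0.439500) × (1−0.19) × (1−0.05) = 0.568695
P(Reaction-wheel cluster lost) [OR] = 1 − (1−0.40) × (1−0.14) × (1−0.568695) = 0.777447
P(Backup chain unavailable) [AND] = 0.09 × 0.35 × 0.777447 = 0.024490
P(Control loop fails) [OR] = 1 − (1−0.26) × (1−0.21) = 0.415400
P(Sensor suite unavailable) [AND] = 0.06 × 0.41 × 0.33 = 0.008118
P(Momentum path 2 inoperative) [OR] = 1 − (1−0.415400) × (1−0.008118) × (1−0.06) × (1−0.26) = 0.596653
P(Spacecraft attitude control lost) [OR] = 1 − (1−0.024490) × (1−0.596653) × (1−0.43) × (1−0.10) = 0.798150
Rounded to 4 decimal places: P(Spacecraft attitude control lost) ≈ 0.7982.

0.7982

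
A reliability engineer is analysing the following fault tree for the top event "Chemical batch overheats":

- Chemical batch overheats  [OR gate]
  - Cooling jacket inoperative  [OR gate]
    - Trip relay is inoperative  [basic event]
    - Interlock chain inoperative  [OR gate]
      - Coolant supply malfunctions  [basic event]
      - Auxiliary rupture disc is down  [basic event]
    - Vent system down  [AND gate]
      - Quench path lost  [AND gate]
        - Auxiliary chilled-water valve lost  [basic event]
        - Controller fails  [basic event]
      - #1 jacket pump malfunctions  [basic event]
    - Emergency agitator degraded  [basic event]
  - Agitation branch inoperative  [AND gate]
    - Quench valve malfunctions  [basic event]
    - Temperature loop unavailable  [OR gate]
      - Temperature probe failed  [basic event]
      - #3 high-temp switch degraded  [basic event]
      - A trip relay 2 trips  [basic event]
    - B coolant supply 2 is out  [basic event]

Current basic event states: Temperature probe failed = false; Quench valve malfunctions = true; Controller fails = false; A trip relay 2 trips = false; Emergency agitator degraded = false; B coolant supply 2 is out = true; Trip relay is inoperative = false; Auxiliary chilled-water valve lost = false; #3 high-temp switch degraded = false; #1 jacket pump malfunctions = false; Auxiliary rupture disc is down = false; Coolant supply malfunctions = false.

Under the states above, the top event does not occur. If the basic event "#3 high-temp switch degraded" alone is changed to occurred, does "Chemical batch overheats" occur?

Counterfactual: set "#3 high-temp switch degraded" to occurred.
Interlock chain inoperative [OR]: Coolant supply malfunctions=not, Auxiliary rupture disc is down=not → no input occurs → does not occur.
Quench path lost [AND]: Auxiliary chilled-water valve lost=not, Controller fails=not → not all inputs occur → does not occur.
Vent system down [AND]: Quench path lost=not, #1 jacket pump malfunctions=not → not all inputs occur → does not occur.
Cooling jacket inoperative [OR]: Trip relay is inoperative=not, Interlock chain inoperative=not, Vent system down=not, Emergency agitator degraded=not → no input occurs → does not occur.
Temperature loop unavailable [OR]: Temperature probe failed=not, #3 high-temp switch degraded=occurs, A trip relay 2 trips=not → at least one input occurs → occurs.
Agitation branch inoperative [AND]: Quench valve malfunctions=occurs, Temperature loop unavailable=occurs, B coolant supply 2 is out=occurs → all inputs occur → occurs.
Chemical batch overheats [OR]: Cooling jacket inoperative=not, Agitation branch inoperative=occurs → at least one input occurs → occurs.

Yes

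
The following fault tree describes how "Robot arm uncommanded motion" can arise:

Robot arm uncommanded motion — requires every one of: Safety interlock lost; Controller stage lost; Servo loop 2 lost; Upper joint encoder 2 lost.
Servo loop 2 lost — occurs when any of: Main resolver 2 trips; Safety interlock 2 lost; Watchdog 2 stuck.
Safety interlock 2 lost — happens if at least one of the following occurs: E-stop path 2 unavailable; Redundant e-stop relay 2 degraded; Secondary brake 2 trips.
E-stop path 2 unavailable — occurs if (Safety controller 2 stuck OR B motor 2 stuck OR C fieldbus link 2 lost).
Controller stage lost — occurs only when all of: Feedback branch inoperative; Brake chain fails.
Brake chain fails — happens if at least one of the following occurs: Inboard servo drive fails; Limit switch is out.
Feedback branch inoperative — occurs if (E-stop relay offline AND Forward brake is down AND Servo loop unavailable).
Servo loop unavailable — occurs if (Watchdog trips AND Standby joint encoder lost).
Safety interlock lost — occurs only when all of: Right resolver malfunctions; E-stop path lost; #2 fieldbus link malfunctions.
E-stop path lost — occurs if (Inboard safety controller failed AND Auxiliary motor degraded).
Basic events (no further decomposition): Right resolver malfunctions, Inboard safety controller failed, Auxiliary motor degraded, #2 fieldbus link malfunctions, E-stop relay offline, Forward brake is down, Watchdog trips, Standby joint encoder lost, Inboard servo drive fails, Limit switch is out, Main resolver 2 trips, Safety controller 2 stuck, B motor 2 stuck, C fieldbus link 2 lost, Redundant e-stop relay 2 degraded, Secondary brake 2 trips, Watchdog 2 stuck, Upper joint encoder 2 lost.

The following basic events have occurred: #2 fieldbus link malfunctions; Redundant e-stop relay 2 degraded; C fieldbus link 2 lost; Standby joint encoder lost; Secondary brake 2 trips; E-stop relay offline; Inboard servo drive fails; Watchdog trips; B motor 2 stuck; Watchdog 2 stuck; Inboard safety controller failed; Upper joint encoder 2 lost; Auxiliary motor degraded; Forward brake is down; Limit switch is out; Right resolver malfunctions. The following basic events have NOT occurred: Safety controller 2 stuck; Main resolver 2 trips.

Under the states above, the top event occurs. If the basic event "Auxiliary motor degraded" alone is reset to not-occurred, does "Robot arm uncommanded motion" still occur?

No

Counterfactual: set "Auxiliary motor degraded" to not occurred.
E-stop path lost [AND]: Inboard safety controller failed=occurs, Auxiliary motor degraded=not → not all inputs occur → does not occur.
Safety interlock lost [AND]: Right resolver malfunctions=occurs, E-stop path lost=not, #2 fieldbus link malfunctions=occurs → not all inputs occur → does not occur.
Servo loop unavailable [AND]: Watchdog trips=occurs, Standby joint encoder lost=occurs → all inputs occur → occurs.
Feedback branch inoperative [AND]: E-stop relay offline=occurs, Forward brake is down=occurs, Servo loop unavailable=occurs → all inputs occur → occurs.
Brake chain fails [OR]: Inboard servo drive fails=occurs, Limit switch is out=occurs → at least one input occurs → occurs.
Controller stage lost [AND]: Feedback branch inoperative=occurs, Brake chain fails=occurs → all inputs occur → occurs.
E-stop path 2 unavailable [OR]: Safety controller 2 stuck=not, B motor 2 stuck=occurs, C fieldbus link 2 lost=occurs → at least one input occurs → occurs.
Safety interlock 2 lost [OR]: E-stop path 2 unavailable=occurs, Redundant e-stop relay 2 degraded=occurs, Secondary brake 2 trips=occurs → at least one input occurs → occurs.
Servo loop 2 lost [OR]: Main resolver 2 trips=not, Safety interlock 2 lost=occurs, Watchdog 2 stuck=occurs → at least one input occurs → occurs.
Robot arm uncommanded motion [AND]: Safety interlock lost=not, Controller stage lost=occurs, Servo loop 2 lost=occurs, Upper joint encoder 2 lost=occurs → not all inputs occur → does not occur.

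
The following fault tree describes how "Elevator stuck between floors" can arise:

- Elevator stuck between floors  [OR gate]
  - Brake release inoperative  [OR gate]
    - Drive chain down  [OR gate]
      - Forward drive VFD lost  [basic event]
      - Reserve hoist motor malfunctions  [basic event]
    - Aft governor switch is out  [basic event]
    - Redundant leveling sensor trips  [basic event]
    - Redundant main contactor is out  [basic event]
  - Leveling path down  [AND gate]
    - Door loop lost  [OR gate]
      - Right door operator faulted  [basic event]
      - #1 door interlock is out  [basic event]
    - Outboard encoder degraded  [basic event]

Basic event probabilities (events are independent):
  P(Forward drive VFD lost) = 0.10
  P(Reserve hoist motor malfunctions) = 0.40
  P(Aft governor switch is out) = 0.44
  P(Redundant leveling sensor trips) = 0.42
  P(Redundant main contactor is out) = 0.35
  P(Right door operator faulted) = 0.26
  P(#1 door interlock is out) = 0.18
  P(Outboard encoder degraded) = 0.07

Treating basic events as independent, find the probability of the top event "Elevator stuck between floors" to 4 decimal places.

P(Drive chain down) [OR] = 1 − (1−0.10) × (1−0.40) = 0.460000
P(Brake release inoperative) [OR] = 1 − (1−0.460000) × (1−0.44) × (1−0.42) × (1−0.35) = 0.885995
P(Door loop lost) [OR] = 1 − (1−0.26) × (1−0.18) = 0.393200
P(Leveling path down) [AND] = 0.393200 × 0.07 = 0.027524
P(Elevator stuck between floors) [OR] = 1 − (1−0.885995) × (1−0.027524) = 0.889133
Rounded to 4 decimal places: P(Elevator stuck between floors) ≈ 0.8891.

0.8891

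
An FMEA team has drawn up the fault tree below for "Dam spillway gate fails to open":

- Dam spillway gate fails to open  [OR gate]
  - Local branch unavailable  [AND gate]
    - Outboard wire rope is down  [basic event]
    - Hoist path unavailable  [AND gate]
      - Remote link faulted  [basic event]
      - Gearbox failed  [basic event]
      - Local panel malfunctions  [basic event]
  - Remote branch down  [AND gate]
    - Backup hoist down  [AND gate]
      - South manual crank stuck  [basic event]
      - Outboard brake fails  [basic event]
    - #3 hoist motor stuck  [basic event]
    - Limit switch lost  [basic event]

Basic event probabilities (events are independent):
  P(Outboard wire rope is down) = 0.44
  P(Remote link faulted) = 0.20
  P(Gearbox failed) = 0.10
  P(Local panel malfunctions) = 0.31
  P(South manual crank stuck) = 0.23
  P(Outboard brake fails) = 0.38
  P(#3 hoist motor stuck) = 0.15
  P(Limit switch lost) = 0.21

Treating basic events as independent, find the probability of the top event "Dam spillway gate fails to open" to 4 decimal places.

0.0055

P(Hoist path unavailable) [AND] = 0.20 × 0.10 × 0.31 = 0.006200
P(Local branch unavailable) [AND] = 0.44 × 0.006200 = 0.002728
P(Backup hoist down) [AND] = 0.23 × 0.38 = 0.087400
P(Remote branch down) [AND] = 0.087400 × 0.15 × 0.21 = 0.002753
P(Dam spillway gate fails to open) [OR] = 1 − (1−0.002728) × (1−0.002753) = 0.005473
Rounded to 4 decimal places: P(Dam spillway gate fails to open) ≈ 0.0055.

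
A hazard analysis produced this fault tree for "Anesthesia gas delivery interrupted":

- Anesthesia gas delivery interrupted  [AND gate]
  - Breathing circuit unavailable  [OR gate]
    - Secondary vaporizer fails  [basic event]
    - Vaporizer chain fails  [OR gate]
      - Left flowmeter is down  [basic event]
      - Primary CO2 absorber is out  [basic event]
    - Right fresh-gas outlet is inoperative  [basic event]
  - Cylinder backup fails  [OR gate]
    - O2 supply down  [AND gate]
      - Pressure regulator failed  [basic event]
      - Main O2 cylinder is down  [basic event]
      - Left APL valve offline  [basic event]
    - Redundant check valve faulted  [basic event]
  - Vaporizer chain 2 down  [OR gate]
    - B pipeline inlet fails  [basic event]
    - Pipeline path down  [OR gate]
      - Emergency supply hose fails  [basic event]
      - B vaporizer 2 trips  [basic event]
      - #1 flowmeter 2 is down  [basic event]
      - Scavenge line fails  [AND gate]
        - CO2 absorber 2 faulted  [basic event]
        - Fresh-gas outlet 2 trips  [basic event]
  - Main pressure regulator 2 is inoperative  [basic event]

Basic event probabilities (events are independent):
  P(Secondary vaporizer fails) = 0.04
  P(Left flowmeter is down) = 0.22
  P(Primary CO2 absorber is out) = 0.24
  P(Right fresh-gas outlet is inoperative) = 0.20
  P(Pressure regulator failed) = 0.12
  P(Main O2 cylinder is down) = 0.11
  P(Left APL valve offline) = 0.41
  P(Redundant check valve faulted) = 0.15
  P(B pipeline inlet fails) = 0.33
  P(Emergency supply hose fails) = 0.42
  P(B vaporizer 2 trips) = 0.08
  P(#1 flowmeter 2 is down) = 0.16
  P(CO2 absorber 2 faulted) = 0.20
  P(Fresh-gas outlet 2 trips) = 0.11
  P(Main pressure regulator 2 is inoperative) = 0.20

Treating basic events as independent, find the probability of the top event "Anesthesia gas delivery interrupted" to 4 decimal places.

P(Vaporizer chain fails) [OR] = 1 − (1−0.22) × (1−0.24) = 0.407200
P(Breathing circuit unavailable) [OR] = 1 − (1−0.04) × (1−0.407200) × (1−0.20) = 0.544730
P(O2 supply down) [AND] = 0.12 × 0.11 × 0.41 = 0.005412
P(Cylinder backup fails) [OR] = 1 − (1−0.005412) × (1−0.15) = 0.154600
P(Scavenge line fails) [AND] = 0.20 × 0.11 = 0.022000
P(Pipeline path down) [OR] = 1 − (1−0.42) × (1−0.08) × (1−0.16) × (1−0.022000) = 0.561637
P(Vaporizer chain 2 down) [OR] = 1 − (1−0.33) × (1−0.561637) = 0.706297
P(Anesthesia gas delivery interrupted) [AND] = 0.544730 × 0.154600 × 0.706297 × 0.20 = 0.011896
Rounded to 4 decimal places: P(Anesthesia gas delivery interrupted) ≈ 0.0119.

0.0119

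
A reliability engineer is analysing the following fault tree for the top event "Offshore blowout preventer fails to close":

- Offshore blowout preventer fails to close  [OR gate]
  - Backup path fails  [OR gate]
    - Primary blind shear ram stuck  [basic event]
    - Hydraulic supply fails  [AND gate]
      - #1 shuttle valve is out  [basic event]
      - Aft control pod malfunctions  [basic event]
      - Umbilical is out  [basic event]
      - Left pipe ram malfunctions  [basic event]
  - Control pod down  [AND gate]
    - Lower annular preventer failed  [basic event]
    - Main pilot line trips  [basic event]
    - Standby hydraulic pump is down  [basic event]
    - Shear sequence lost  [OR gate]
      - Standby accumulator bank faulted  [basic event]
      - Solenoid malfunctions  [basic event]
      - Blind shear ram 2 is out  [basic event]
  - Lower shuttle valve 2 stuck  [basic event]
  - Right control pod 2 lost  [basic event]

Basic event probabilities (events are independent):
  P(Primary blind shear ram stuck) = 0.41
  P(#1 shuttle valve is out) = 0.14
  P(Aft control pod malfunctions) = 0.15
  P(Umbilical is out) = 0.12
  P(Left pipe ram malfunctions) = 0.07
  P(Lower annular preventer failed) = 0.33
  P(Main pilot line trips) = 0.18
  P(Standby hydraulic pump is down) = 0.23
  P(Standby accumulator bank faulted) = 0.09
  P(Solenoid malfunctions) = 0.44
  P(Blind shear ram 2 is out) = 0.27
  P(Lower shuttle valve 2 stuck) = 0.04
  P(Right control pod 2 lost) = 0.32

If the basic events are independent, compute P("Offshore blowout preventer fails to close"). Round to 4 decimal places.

P(Hydraulic supply fails) [AND] = 0.14 × 0.15 × 0.12 × 0.07 = 0.000176
P(Backup path fails) [OR] = 1 − (1−0.41) × (1−0.000176) = 0.410104
P(Shear sequence lost) [OR] = 1 − (1−0.09) × (1−0.44) × (1−0.27) = 0.627992
P(Control pod down) [AND] = 0.33 × 0.18 × 0.23 × 0.627992 = 0.008580
P(Offshore blowout preventer fails to close) [OR] = 1 − (1−0.410104) × (1−0.008580) × (1−0.04) × (1−0.32) = 0.618220
Rounded to 4 decimal places: P(Offshore blowout preventer fails to close) ≈ 0.6182.

0.6182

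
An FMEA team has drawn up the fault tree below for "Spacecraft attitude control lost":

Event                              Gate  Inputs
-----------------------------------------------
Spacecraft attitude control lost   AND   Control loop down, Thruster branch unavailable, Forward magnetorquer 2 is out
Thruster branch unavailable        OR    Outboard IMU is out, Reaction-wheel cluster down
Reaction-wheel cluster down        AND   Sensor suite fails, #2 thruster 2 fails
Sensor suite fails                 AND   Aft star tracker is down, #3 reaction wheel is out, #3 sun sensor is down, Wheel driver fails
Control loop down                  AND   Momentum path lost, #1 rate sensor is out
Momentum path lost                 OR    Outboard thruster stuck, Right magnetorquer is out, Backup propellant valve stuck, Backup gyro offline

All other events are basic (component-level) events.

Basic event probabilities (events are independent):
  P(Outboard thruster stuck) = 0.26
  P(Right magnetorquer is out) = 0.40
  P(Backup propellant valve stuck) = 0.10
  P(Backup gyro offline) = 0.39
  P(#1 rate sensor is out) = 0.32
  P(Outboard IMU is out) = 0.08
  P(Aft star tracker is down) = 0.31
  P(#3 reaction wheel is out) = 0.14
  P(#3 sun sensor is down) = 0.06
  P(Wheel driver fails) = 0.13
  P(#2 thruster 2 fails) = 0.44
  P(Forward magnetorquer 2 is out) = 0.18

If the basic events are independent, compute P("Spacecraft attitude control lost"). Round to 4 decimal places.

P(Momentum path lost) [OR] = 1 − (1−0.26) × (1−0.40) × (1−0.10) × (1−0.39) = 0.756244
P(Control loop down) [AND] = 0.756244 × 0.32 = 0.241998
P(Sensor suite fails) [AND] = 0.31 × 0.14 × 0.06 × 0.13 = 0.000339
P(Reaction-wheel cluster down) [AND] = 0.000339 × 0.44 = 0.000149
P(Thruster branch unavailable) [OR] = 1 − (1−0.08) × (1−0.000149) = 0.080137
P(Spacecraft attitude control lost) [AND] = 0.241998 × 0.080137 × 0.18 = 0.003491
Rounded to 4 decimal places: P(Spacecraft attitude control lost) ≈ 0.0035.

0.0035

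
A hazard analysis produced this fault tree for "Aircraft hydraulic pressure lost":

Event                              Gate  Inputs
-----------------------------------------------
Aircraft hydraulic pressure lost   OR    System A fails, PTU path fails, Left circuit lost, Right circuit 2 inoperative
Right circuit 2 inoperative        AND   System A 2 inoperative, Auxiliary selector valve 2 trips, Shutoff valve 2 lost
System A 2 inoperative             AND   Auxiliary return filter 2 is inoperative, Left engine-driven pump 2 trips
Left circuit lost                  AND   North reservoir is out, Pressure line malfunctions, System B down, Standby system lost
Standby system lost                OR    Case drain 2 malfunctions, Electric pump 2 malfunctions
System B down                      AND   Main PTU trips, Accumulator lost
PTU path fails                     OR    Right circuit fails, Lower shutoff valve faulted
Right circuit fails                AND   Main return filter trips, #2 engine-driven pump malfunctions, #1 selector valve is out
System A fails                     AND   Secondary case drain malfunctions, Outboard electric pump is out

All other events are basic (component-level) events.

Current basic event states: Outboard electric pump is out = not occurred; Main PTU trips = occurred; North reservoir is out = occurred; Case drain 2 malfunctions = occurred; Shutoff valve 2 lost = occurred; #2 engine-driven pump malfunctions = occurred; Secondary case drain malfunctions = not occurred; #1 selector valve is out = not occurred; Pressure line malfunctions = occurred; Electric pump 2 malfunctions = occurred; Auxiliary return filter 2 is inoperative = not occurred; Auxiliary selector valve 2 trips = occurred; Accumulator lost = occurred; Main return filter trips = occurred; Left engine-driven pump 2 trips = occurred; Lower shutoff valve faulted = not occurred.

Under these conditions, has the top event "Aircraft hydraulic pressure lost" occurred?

Yes

System A fails [AND]: Secondary case drain malfunctions=not, Outboard electric pump is out=not → not all inputs occur → does not occur.
Right circuit fails [AND]: Main return filter trips=occurs, #2 engine-driven pump malfunctions=occurs, #1 selector valve is out=not → not all inputs occur → does not occur.
PTU path fails [OR]: Right circuit fails=not, Lower shutoff valve faulted=not → no input occurs → does not occur.
System B down [AND]: Main PTU trips=occurs, Accumulator lost=occurs → all inputs occur → occurs.
Standby system lost [OR]: Case drain 2 malfunctions=occurs, Electric pump 2 malfunctions=occurs → at least one input occurs → occurs.
Left circuit lost [AND]: North reservoir is out=occurs, Pressure line malfunctions=occurs, System B down=occurs, Standby system lost=occurs → all inputs occur → occurs.
System A 2 inoperative [AND]: Auxiliary return filter 2 is inoperative=not, Left engine-driven pump 2 trips=occurs → not all inputs occur → does not occur.
Right circuit 2 inoperative [AND]: System A 2 inoperative=not, Auxiliary selector valve 2 trips=occurs, Shutoff valve 2 lost=occurs → not all inputs occur → does not occur.
Aircraft hydraulic pressure lost [OR]: System A fails=not, PTU path fails=not, Left circuit lost=occurs, Right circuit 2 inoperative=not → at least one input occurs → occurs.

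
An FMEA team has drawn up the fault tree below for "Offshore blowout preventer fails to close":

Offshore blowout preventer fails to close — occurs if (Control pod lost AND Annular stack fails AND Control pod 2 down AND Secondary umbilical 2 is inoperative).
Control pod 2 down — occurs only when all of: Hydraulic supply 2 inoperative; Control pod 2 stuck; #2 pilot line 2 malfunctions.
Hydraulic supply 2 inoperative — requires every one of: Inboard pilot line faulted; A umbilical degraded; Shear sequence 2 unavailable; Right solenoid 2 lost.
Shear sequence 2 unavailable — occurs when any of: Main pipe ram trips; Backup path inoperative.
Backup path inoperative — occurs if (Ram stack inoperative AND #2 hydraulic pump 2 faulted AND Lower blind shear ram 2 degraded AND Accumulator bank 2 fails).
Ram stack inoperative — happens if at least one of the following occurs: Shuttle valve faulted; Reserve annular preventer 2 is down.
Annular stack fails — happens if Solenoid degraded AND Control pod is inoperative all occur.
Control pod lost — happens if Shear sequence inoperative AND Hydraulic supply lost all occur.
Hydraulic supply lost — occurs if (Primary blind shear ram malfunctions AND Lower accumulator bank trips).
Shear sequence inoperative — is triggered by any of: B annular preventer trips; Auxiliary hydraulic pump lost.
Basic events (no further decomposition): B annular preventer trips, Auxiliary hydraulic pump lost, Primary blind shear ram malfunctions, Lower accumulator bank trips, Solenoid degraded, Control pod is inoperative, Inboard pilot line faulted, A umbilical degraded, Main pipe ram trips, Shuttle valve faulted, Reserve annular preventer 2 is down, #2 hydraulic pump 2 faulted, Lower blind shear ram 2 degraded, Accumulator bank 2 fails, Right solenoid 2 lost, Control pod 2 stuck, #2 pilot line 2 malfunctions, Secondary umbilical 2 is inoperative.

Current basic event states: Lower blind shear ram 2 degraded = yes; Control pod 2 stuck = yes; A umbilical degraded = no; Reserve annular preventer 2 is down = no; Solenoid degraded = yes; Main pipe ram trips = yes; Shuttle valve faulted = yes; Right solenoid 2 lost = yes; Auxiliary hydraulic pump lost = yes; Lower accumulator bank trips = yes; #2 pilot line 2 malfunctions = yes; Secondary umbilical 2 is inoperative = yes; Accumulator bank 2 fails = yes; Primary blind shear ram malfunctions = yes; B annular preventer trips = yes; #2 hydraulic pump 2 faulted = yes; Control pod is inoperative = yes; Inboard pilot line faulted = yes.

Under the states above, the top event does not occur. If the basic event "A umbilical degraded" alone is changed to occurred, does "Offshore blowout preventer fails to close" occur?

Counterfactual: set "A umbilical degraded" to occurred.
Shear sequence inoperative [OR]: B annular preventer trips=occurs, Auxiliary hydraulic pump lost=occurs → at least one input occurs → occurs.
Hydraulic supply lost [AND]: Primary blind shear ram malfunctions=occurs, Lower accumulator bank trips=occurs → all inputs occur → occurs.
Control pod lost [AND]: Shear sequence inoperative=occurs, Hydraulic supply lost=occurs → all inputs occur → occurs.
Annular stack fails [AND]: Solenoid degraded=occurs, Control pod is inoperative=occurs → all inputs occur → occurs.
Ram stack inoperative [OR]: Shuttle valve faulted=occurs, Reserve annular preventer 2 is down=not → at least one input occurs → occurs.
Backup path inoperative [AND]: Ram stack inoperative=occurs, #2 hydraulic pump 2 faulted=occurs, Lower blind shear ram 2 degraded=occurs, Accumulator bank 2 fails=occurs → all inputs occur → occurs.
Shear sequence 2 unavailable [OR]: Main pipe ram trips=occurs, Backup path inoperative=occurs → at least one input occurs → occurs.
Hydraulic supply 2 inoperative [AND]: Inboard pilot line faulted=occurs, A umbilical degraded=occurs, Shear sequence 2 unavailable=occurs, Right solenoid 2 lost=occurs → all inputs occur → occurs.
Control pod 2 down [AND]: Hydraulic supply 2 inoperative=occurs, Control pod 2 stuck=occurs, #2 pilot line 2 malfunctions=occurs → all inputs occur → occurs.
Offshore blowout preventer fails to close [AND]: Control pod lost=occurs, Annular stack fails=occurs, Control pod 2 down=occurs, Secondary umbilical 2 is inoperative=occurs → all inputs occur → occurs.

Yes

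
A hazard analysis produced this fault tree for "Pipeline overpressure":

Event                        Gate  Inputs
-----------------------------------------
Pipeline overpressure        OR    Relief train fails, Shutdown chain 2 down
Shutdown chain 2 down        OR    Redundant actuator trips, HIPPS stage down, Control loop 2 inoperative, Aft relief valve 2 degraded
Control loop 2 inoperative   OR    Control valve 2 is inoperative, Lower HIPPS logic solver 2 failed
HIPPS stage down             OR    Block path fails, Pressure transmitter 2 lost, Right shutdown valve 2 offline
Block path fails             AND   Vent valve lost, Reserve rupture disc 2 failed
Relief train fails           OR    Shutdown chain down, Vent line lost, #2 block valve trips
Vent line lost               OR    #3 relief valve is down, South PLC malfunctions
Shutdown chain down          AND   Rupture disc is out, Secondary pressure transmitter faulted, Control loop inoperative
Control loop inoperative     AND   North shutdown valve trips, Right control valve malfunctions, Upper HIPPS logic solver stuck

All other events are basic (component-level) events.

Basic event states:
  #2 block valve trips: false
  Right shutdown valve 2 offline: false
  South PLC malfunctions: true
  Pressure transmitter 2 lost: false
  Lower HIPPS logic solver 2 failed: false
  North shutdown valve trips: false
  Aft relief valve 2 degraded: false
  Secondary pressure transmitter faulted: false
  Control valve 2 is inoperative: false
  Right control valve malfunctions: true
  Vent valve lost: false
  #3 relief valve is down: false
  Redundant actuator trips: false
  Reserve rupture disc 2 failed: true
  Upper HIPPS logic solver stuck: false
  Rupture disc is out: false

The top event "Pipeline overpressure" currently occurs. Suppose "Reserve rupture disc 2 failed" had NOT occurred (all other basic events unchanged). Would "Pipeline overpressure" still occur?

Counterfactual: set "Reserve rupture disc 2 failed" to not occurred.
Control loop inoperative [AND]: North shutdown valve trips=not, Right control valve malfunctions=occurs, Upper HIPPS logic solver stuck=not → not all inputs occur → does not occur.
Shutdown chain down [AND]: Rupture disc is out=not, Secondary pressure transmitter faulted=not, Control loop inoperative=not → not all inputs occur → does not occur.
Vent line lost [OR]: #3 relief valve is down=not, South PLC malfunctions=occurs → at least one input occurs → occurs.
Relief train fails [OR]: Shutdown chain down=not, Vent line lost=occurs, #2 block valve trips=not → at least one input occurs → occurs.
Block path fails [AND]: Vent valve lost=not, Reserve rupture disc 2 failed=not → not all inputs occur → does not occur.
HIPPS stage down [OR]: Block path fails=not, Pressure transmitter 2 lost=not, Right shutdown valve 2 offline=not → no input occurs → does not occur.
Control loop 2 inoperative [OR]: Control valve 2 is inoperative=not, Lower HIPPS logic solver 2 failed=not → no input occurs → does not occur.
Shutdown chain 2 down [OR]: Redundant actuator trips=not, HIPPS stage down=not, Control loop 2 inoperative=not, Aft relief valve 2 degraded=not → no input occurs → does not occur.
Pipeline overpressure [OR]: Relief train fails=occurs, Shutdown chain 2 down=not → at least one input occurs → occurs.

Yes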